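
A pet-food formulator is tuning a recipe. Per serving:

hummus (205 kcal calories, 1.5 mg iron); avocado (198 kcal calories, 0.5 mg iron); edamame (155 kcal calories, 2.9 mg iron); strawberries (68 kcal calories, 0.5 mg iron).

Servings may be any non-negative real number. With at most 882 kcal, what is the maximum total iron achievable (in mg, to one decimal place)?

Iron per kcal: edamame 0.01871, strawberries 0.007353, hummus 0.007317, avocado 0.002525.
With no serving limits, spend the whole calories allowance on edamame: 882 kcal / 155 kcal × 2.9 mg = 16.5 mg.

16.5 mg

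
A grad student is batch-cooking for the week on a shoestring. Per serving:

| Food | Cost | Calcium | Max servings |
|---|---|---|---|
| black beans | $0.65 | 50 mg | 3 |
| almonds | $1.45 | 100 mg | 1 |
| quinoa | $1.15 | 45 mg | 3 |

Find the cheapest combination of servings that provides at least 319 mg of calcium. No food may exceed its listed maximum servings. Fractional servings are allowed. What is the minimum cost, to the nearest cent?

Cost per mg of calcium: black beans $0.0130, almonds $0.0145, quinoa $0.0256.
Take 3 servings of black beans: +150.0 mg calcium for $1.95 (total $1.95, still need 169.0 mg).
Take 1 serving of almonds: +100.0 mg calcium for $1.45 (total $3.40, still need 69.0 mg).
Take 1.533 servings of quinoa: +69.0 mg calcium for $1.76 (total $5.16, still need 0.0 mg).
Greedy by cheapest-per-mg is optimal for a single linear constraint, so the minimum cost is $5.16.

$5.16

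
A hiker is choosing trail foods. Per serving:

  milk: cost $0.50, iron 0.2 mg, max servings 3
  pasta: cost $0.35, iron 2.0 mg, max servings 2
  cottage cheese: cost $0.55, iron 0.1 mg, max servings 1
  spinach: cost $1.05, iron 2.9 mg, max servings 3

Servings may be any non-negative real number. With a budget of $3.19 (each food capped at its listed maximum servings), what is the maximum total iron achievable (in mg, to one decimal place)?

Iron per dollar: pasta 5.714, spinach 2.762, milk 0.4, cottage cheese 0.1818.
Take 2 servings of pasta: spends $0.70, +4.0 mg iron (running total 4.0 mg).
Take 2.371 servings of spinach: spends $2.49, +6.9 mg iron (running total 10.9 mg).
Filling greedily by iron-per-dollar is optimal for one linear limit, giving 10.9 mg.

10.9 mg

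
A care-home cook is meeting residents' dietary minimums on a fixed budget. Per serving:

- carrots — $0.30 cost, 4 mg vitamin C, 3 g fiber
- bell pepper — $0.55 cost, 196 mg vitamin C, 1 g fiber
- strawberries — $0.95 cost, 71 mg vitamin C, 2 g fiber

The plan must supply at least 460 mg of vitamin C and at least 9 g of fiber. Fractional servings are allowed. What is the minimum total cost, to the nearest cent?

$1.94

Two binding constraints pin down two serving amounts, so the optimal mix uses at most two foods. The candidates are each food alone (scaled to the tighter of vitamin C/fiber) and each pair with both constraints tight.
carrots only: max(460/4, 9/3) = 115 servings → $34.50.
bell pepper only: max(460/196, 9/1) = 9 servings → $4.95.
strawberries only: max(460/71, 9/2) = 6.479 servings → $6.15.
carrots + bell pepper with both tight: 2.233 servings and 2.301 servings → $1.94.
carrots + strawberries with both targets exact would need a negative amount; discard.
bell pepper + strawberries with both tight: 0.8754 servings and 4.062 servings → $4.34.
Cheapest feasible corner: $1.94.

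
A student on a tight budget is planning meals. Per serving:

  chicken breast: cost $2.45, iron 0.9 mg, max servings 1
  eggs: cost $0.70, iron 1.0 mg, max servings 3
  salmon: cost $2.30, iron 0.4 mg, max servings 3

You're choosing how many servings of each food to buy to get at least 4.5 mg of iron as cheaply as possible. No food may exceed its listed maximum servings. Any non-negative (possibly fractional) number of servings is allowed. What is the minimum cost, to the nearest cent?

Cost per mg of iron: eggs $0.7000, chicken breast $2.7222, salmon $5.7500.
Take 3 servings of eggs: +3.0 mg iron for $2.10 (total $2.10, still need 1.5 mg).
Take 1 serving of chicken breast: +0.9 mg iron for $2.45 (total $4.55, still need 0.6 mg).
Take 1.5 servings of salmon: +0.6 mg iron for $3.45 (total $8.00, still need 0.0 mg).
Greedy by cheapest-per-mg is optimal for a single linear constraint, so the minimum cost is $8.00.

$8.00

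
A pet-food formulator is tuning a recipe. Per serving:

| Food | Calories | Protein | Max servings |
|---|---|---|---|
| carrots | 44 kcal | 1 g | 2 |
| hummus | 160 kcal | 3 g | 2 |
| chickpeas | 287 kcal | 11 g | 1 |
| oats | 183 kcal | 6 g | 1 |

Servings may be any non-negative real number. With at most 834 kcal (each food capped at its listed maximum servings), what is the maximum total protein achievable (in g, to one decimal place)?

Protein per kcal: chickpeas 0.03833, oats 0.03279, carrots 0.02273, hummus 0.01875.
Take 1 serving of chickpeas: uses 287 kcal, +11.0 g protein (running total 11.0 g).
Take 1 serving of oats: uses 183 kcal, +6.0 g protein (running total 17.0 g).
Take 2 servings of carrots: uses 88 kcal, +2.0 g protein (running total 19.0 g).
Take 1.725 servings of hummus: uses 276 kcal, +5.2 g protein (running total 24.2 g).
Greedy by best ratio exhausts the calories allowance optimally: 24.2 g.

24.2 g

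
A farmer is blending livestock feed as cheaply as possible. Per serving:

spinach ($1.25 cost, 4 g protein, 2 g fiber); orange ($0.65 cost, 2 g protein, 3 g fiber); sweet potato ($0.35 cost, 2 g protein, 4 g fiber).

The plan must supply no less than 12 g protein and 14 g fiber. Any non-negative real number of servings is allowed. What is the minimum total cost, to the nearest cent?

The cheapest plan sits at a corner of the feasible region — with two constraints it uses at most two foods.
spinach only: max(12/4, 14/2) = 7 servings → $8.75.
orange only: max(12/2, 14/3) = 6 servings → $3.90.
sweet potato only: max(12/2, 14/4) = 6 servings → $2.10.
spinach + orange with both tight: 1 serving and 4 servings → $3.85.
spinach + sweet potato with both tight: 1.667 servings and 2.667 servings → $3.02.
orange + sweet potato with both targets exact would need a negative amount; discard.
Cheapest feasible corner: $2.10.

$2.10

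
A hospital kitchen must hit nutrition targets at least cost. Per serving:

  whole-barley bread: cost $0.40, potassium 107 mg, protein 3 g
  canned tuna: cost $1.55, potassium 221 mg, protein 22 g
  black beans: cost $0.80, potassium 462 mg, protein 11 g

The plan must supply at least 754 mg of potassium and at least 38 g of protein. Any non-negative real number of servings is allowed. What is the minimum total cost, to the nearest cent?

With two linear requirements the optimum uses one or two foods; enumerate the corners.
whole-barley bread only: max(754/107, 38/3) = 12.67 servings → $5.07.
canned tuna only: max(754/221, 38/22) = 3.412 servings → $5.29.
black beans only: max(754/462, 38/11) = 3.455 servings → $2.76.
whole-barley bread + canned tuna with both tight: 4.843 servings and 1.067 servings → $3.59.
whole-barley bread + black beans: intersection lies outside the first quadrant.
canned tuna + black beans with both tight: 1.198 servings and 1.059 servings → $2.70.
Cheapest feasible corner: $2.70.

$2.70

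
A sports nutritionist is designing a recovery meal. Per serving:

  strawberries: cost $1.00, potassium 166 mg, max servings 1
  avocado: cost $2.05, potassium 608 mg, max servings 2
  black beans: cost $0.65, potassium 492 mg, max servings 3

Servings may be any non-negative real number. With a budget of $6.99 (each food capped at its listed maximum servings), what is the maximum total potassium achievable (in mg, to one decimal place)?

Potassium per dollar: black beans 756.9, avocado 296.6, strawberries 166.
Take 3 servings of black beans: spends $1.95, +1476.0 mg potassium (running total 1476.0 mg).
Take 2 servings of avocado: spends $4.10, +1216.0 mg potassium (running total 2692.0 mg).
Take 0.94 servings of strawberries: spends $0.94, +156.0 mg potassium (running total 2848.0 mg).
Filling greedily by potassium-per-dollar is optimal for one linear limit, giving 2848.0 mg.

2848.0 mg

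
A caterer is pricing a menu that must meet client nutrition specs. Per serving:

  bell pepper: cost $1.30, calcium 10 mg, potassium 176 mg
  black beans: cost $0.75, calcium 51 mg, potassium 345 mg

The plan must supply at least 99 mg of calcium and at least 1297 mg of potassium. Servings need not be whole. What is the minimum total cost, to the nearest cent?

$2.82

Compare the cost at each extreme point of the feasible region.
bell pepper only: max(99/10, 1297/176) = 9.9 servings → $12.87.
black beans only: max(99/51, 1297/345) = 3.759 servings → $2.82.
bell pepper + black beans with both tight: 5.789 servings and 0.806 servings → $8.13.
The minimum over all feasible corners is $2.82.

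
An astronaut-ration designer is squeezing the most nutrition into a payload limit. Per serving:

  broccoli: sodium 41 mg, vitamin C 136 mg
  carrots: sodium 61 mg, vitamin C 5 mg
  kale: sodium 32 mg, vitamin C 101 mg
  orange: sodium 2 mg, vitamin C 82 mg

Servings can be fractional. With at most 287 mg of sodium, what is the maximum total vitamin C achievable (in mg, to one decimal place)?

Vitamin C per mg sodium: orange 41, broccoli 3.317, kale 3.156, carrots 0.08197.
With no serving limits, spend the whole sodium allowance on orange: 287 mg / 2 mg × 82 mg = 11767.0 mg.

11767.0 mg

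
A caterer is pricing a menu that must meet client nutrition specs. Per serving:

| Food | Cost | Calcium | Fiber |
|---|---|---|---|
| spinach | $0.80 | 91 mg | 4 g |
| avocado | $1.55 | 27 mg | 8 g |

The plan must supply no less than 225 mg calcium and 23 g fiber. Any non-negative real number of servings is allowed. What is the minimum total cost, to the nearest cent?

$4.50

Check every corner: each single food scaled to meet both minima, and each pair solved so both constraints bind.
spinach only: max(225/91, 23/4) = 5.75 servings → $4.60.
avocado only: max(225/27, 23/8) = 8.333 servings → $12.92.
spinach + avocado with both tight: 1.902 servings and 1.924 servings → $4.50.
So the least-cost plan costs $4.50.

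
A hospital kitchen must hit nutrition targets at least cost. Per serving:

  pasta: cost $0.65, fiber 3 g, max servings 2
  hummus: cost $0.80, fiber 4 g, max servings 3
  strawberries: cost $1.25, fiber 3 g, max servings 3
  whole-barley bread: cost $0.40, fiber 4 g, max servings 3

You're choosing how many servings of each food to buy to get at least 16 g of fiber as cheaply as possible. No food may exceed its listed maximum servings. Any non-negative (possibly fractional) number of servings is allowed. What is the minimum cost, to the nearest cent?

Cost per g of fiber: whole-barley bread $0.1000, hummus $0.2000, pasta $0.2167, strawberries $0.4167.
Take 3 servings of whole-barley bread: +12.0 g fiber for $1.20 (total $1.20, still need 4.0 g).
Take 1 serving of hummus: +4.0 g fiber for $0.80 (total $2.00, still need 0.0 g).
Greedy by cheapest-per-g is optimal for a single linear constraint, so the minimum cost is $2.00.

$2.00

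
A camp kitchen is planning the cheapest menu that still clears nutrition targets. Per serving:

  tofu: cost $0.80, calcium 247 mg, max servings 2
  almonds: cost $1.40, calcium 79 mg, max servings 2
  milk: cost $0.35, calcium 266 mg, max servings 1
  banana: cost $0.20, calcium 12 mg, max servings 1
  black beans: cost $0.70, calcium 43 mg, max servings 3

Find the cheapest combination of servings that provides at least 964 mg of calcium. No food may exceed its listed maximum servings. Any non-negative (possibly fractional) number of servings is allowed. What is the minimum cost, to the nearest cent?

Cost per mg of calcium: milk $0.0013, tofu $0.0032, black beans $0.0163, banana $0.0167, almonds $0.0177.
Take 1 serving of milk: +266.0 mg calcium for $0.35 (total $0.35, still need 698.0 mg).
Take 2 servings of tofu: +494.0 mg calcium for $1.60 (total $1.95, still need 204.0 mg).
Take 3 servings of black beans: +129.0 mg calcium for $2.10 (total $4.05, still need 75.0 mg).
Take 1 serving of banana: +12.0 mg calcium for $0.20 (total $4.25, still need 63.0 mg).
Take 0.7975 servings of almonds: +63.0 mg calcium for $1.12 (total $5.37, still need 0.0 mg).
Filling from the cheapest source first is optimal under one linear minimum: $5.37.

$5.37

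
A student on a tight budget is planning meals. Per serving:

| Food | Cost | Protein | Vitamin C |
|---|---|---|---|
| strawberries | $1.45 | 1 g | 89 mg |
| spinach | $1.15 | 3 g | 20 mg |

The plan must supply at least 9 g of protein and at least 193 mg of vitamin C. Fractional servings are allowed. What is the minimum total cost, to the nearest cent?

The cheapest plan sits at a corner of the feasible region — with two constraints it uses at most two foods.
strawberries only: max(9/1, 193/89) = 9 servings → $13.05.
spinach only: max(9/3, 193/20) = 9.65 servings → $11.10.
strawberries + spinach with both tight: 1.615 servings and 2.462 servings → $5.17.
So the least-cost plan costs $5.17.

$5.17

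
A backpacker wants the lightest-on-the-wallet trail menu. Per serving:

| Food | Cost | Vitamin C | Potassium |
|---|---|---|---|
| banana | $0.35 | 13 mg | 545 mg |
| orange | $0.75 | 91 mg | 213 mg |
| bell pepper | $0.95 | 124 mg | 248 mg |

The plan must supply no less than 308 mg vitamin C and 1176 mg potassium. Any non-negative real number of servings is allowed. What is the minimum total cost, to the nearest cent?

banana only: max(308/13, 1176/545) = 23.69 servings → $8.29.
orange only: max(308/91, 1176/213) = 5.521 servings → $4.14.
bell pepper only: max(308/124, 1176/248) = 4.742 servings → $4.50.
banana + orange with both tight: 0.8844 servings and 3.258 servings → $2.75.
banana + bell pepper with both tight: 1.079 servings and 2.371 servings → $2.63.
orange + bell pepper: the both-tight solution has a negative serving — not a feasible corner.
The minimum over all feasible corners is $2.63.

$2.63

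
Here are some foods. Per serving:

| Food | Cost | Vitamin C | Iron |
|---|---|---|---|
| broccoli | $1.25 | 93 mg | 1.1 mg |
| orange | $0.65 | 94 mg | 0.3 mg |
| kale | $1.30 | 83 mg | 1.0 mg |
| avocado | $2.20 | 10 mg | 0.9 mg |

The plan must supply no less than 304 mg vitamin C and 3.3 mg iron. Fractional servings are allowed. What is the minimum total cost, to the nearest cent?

$3.86

Minimising a linear cost over {vitamin C ≥ 304, iron ≥ 3.3, servings ≥ 0} — the optimum is at a vertex, using one or two foods.
broccoli only: max(304/93, 3.3/1.1) = 3.269 servings → $4.09.
orange only: max(304/94, 3.3/0.3) = 11 servings → $7.15.
kale only: max(304/83, 3.3/1.0) = 3.663 servings → $4.76.
avocado only: max(304/10, 3.3/0.9) = 30.4 servings → $66.88.
broccoli + orange with both tight: 2.901 servings and 0.3642 servings → $3.86.
broccoli + kale with both targets exact would need a negative amount; discard.
broccoli + avocado with both targets exact would need a negative amount; discard.
orange + kale with both tight: 0.4356 servings and 3.169 servings → $4.40.
orange + avocado with both tight: 2.949 servings and 2.684 servings → $7.82.
kale + avocado: intersection lies outside the first quadrant.
Cheapest feasible corner: $3.86.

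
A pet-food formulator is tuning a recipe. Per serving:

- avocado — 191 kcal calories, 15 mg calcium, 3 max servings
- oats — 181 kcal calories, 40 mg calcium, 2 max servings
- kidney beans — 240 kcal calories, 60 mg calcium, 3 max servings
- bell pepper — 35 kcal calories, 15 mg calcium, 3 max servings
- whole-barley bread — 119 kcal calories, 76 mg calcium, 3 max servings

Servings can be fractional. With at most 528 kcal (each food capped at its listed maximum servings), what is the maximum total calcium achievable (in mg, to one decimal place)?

Calcium per kcal: whole-barley bread 0.6387, bell pepper 0.4286, kidney beans 0.25, oats 0.221, avocado 0.07853.
Take 3 servings of whole-barley bread: uses 357 kcal, +228.0 mg calcium (running total 228.0 mg).
Take 3 servings of bell pepper: uses 105 kcal, +45.0 mg calcium (running total 273.0 mg).
Take 0.275 servings of kidney beans: uses 66 kcal, +16.5 mg calcium (running total 289.5 mg).
Filling greedily by calcium-per-kcal is optimal for one linear limit, giving 289.5 mg.

289.5 mg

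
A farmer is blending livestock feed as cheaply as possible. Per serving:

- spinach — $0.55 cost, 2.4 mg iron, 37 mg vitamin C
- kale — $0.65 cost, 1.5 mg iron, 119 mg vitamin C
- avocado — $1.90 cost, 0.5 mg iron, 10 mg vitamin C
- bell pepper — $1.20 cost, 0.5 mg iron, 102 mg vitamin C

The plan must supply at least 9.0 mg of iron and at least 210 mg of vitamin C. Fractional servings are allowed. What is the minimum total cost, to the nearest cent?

An LP optimum is at a vertex; with two nutrient constraints at most two foods are used. Check each candidate.
spinach only: max(9.0/2.4, 210/37) = 5.676 servings → $3.12.
kale only: max(9.0/1.5, 210/119) = 6 servings → $3.90.
avocado only: max(9.0/0.5, 210/10) = 21 servings → $39.90.
bell pepper only: max(9.0/0.5, 210/102) = 18 servings → $21.60.
spinach + kale with both tight: 3.286 servings and 0.7432 servings → $2.29.
spinach + avocado: the both-tight solution has a negative serving — not a feasible corner.
spinach + bell pepper with both tight: 3.593 servings and 0.7556 servings → $2.88.
kale + avocado with both tight: 0.3371 servings and 16.99 servings → $32.50.
kale + bell pepper: the both-tight solution has a negative serving — not a feasible corner.
avocado + bell pepper with both tight: 17.67 servings and 0.3261 servings → $33.97.
Cheapest feasible corner: $2.29.

$2.29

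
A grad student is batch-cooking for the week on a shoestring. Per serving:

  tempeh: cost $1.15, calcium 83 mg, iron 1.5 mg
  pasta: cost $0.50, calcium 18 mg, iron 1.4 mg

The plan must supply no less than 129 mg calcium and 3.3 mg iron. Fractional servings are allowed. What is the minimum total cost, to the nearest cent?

$2.01

An LP optimum is at a vertex; with two nutrient constraints at most two foods are used. Check each candidate.
tempeh only: max(129/83, 3.3/1.5) = 2.2 servings → $2.53.
pasta only: max(129/18, 3.3/1.4) = 7.167 servings → $3.58.
tempeh + pasta with both tight: 1.359 servings and 0.9013 servings → $2.01.
Cheapest feasible corner: $2.01.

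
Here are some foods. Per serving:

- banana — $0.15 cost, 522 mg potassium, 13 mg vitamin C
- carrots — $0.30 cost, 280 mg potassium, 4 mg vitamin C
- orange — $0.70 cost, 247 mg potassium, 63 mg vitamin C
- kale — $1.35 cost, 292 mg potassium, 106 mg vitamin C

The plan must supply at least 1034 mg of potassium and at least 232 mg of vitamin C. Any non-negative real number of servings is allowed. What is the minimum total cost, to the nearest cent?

$2.58

The cheapest plan sits at a corner of the feasible region — with two constraints it uses at most two foods.
banana only: max(1034/522, 232/13) = 17.85 servings → $2.68.
carrots only: max(1034/280, 232/4) = 58 servings → $17.40.
orange only: max(1034/247, 232/63) = 4.186 servings → $2.93.
kale only: max(1034/292, 232/106) = 3.541 servings → $4.78.
banana + carrots: the both-tight solution has a negative serving — not a feasible corner.
banana + orange with both tight: 0.2641 servings and 3.628 servings → $2.58.
banana + kale with both tight: 0.8122 servings and 2.089 servings → $2.94.
carrots + orange with both tight: 0.4707 servings and 3.653 servings → $2.70.
carrots + kale with both tight: 1.468 servings and 2.133 servings → $3.32.
orange + kale: the both-tight solution has a negative serving — not a feasible corner.
So the least-cost plan costs $2.58.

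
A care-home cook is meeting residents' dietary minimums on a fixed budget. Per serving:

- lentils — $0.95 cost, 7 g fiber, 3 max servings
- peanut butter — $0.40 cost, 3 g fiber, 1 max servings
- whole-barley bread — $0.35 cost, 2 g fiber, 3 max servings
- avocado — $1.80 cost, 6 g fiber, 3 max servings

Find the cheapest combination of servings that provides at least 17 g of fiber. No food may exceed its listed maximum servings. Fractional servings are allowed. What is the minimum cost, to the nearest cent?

Cost per g of fiber: peanut butter $0.1333, lentils $0.1357, whole-barley bread $0.1750, avocado $0.3000.
Take 1 serving of peanut butter: +3.0 g fiber for $0.40 (total $0.40, still need 14.0 g).
Take 2 servings of lentils: +14.0 g fiber for $1.90 (total $2.30, still need 0.0 g).
Greedy by cheapest-per-g is optimal for a single linear constraint, so the minimum cost is $2.30.

$2.30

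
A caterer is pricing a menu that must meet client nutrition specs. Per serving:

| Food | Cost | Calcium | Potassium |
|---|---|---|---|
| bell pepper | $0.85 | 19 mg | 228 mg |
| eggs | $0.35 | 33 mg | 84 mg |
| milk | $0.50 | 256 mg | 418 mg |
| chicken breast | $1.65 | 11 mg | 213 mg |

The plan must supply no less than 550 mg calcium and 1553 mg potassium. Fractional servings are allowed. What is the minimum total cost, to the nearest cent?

Compare the cost at each extreme point of the feasible region.
bell pepper only: max(550/19, 1553/228) = 28.95 servings → $24.61.
eggs only: max(550/33, 1553/84) = 18.49 servings → $6.47.
milk only: max(550/256, 1553/418) = 3.715 servings → $1.86.
chicken breast only: max(550/11, 1553/213) = 50 servings → $82.50.
bell pepper + eggs with both tight: 0.8517 servings and 16.18 servings → $6.39.
bell pepper + milk with both tight: 3.325 servings and 1.902 servings → $3.78.
bell pepper + chicken breast: the both-tight solution has a negative serving — not a feasible corner.
eggs + milk with both targets exact would need a negative amount; discard.
eggs + chicken breast with both tight: 16.39 servings and 0.827 servings → $7.10.
milk + chicken breast with both tight: 2.004 servings and 3.358 servings → $6.54.
The minimum over all feasible corners is $1.86.

$1.86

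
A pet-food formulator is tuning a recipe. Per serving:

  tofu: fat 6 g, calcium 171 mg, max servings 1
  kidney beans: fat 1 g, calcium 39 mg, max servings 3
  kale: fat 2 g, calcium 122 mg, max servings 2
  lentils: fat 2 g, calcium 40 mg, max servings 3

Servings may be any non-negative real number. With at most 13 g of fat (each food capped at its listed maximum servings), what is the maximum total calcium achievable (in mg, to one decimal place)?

532.0 mg

Calcium per g fat: kale 61, kidney beans 39, tofu 28.5, lentils 20.
Take 2 servings of kale: uses 4 g fat, +244.0 mg calcium (running total 244.0 mg).
Take 3 servings of kidney beans: uses 3 g fat, +117.0 mg calcium (running total 361.0 mg).
Take 1 serving of tofu: uses 6 g fat, +171.0 mg calcium (running total 532.0 mg).
Filling greedily by calcium-per-g fat is optimal for one linear limit, giving 532.0 mg.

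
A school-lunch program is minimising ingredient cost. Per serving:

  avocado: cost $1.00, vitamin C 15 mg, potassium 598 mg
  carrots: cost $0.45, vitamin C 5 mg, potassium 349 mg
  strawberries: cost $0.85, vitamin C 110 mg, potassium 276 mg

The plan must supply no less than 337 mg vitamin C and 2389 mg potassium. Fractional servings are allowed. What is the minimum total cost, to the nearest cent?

$4.49

avocado only: max(337/15, 2389/598) = 22.47 servings → $22.47.
carrots only: max(337/5, 2389/349) = 67.4 servings → $30.33.
strawberries only: max(337/110, 2389/276) = 8.656 servings → $7.36.
avocado + carrots with both targets exact would need a negative amount; discard.
avocado + strawberries with both tight: 2.754 servings and 2.688 servings → $5.04.
carrots + strawberries with both tight: 4.587 servings and 2.855 servings → $4.49.
The minimum over all feasible corners is $4.49.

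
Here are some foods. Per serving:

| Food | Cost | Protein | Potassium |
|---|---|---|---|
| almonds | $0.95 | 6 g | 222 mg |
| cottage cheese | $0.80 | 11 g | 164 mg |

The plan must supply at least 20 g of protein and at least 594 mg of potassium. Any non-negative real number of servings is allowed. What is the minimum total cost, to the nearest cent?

$2.60

almonds only: max(20/6, 594/222) = 3.333 servings → $3.17.
cottage cheese only: max(20/11, 594/164) = 3.622 servings → $2.90.
almonds + cottage cheese with both tight: 2.232 servings and 0.6008 servings → $2.60.
Cheapest feasible corner: $2.60.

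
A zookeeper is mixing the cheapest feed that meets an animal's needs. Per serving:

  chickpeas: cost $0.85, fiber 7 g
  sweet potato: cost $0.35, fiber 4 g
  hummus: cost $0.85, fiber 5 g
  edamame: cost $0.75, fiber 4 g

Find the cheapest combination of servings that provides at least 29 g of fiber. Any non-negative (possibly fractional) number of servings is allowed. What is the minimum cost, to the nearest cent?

Cost per g of fiber: sweet potato $0.0875, chickpeas $0.1214, hummus $0.1700, edamame $0.1875.
With no serving limits, use only sweet potato: 29 g / 4 g = 7.25 servings × $0.35 = $2.54.

$2.54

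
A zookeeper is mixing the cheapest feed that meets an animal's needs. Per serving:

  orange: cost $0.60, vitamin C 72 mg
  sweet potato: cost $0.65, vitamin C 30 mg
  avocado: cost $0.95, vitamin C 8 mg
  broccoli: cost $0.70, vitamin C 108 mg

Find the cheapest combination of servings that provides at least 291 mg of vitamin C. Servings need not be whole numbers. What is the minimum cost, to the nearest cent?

Cost per mg of vitamin C: broccoli $0.0065, orange $0.0083, sweet potato $0.0217, avocado $0.1187.
With no serving limits, use only broccoli: 291 mg / 108 mg = 2.694 servings × $0.70 = $1.89.

$1.89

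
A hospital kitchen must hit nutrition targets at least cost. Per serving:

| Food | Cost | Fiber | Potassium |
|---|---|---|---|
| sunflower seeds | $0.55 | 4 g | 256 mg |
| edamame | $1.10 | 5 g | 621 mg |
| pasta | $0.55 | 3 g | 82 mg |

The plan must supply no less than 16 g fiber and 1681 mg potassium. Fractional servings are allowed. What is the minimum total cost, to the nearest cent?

$3.10

Minimising a linear cost over {fiber ≥ 16, potassium ≥ 1681, servings ≥ 0} — the optimum is at a vertex, using one or two foods.
sunflower seeds only: max(16/4, 1681/256) = 6.566 servings → $3.61.
edamame only: max(16/5, 1681/621) = 3.2 servings → $3.52.
pasta only: max(16/3, 1681/82) = 20.5 servings → $11.28.
sunflower seeds + edamame with both tight: 1.272 servings and 2.183 servings → $3.10.
sunflower seeds + pasta: intersection lies outside the first quadrant.
edamame + pasta with both tight: 2.568 servings and 1.054 servings → $3.40.
So the least-cost plan costs $3.10.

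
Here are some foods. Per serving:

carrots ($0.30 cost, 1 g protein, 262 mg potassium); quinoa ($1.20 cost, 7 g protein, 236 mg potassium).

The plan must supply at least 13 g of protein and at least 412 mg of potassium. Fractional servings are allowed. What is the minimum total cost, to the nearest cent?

$2.23

Two binding constraints pin down two serving amounts, so the optimal mix uses at most two foods. The candidates are each food alone (scaled to the tighter of protein/potassium) and each pair with both constraints tight.
carrots only: max(13/1, 412/262) = 13 servings → $3.90.
quinoa only: max(13/7, 412/236) = 1.857 servings → $2.23.
carrots + quinoa: the both-tight solution has a negative serving — not a feasible corner.
Cheapest feasible corner: $2.23.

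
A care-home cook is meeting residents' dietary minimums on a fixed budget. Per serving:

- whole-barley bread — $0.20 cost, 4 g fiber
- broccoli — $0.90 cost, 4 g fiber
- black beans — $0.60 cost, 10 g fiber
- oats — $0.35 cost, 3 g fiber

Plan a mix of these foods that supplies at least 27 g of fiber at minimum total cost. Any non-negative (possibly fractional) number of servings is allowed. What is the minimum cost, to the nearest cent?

$1.35

Cost per g of fiber: whole-barley bread $0.0500, black beans $0.0600, oats $0.1167, broccoli $0.2250.
With no serving limits, use only whole-barley bread: 27 g / 4 g = 6.75 servings × $0.20 = $1.35.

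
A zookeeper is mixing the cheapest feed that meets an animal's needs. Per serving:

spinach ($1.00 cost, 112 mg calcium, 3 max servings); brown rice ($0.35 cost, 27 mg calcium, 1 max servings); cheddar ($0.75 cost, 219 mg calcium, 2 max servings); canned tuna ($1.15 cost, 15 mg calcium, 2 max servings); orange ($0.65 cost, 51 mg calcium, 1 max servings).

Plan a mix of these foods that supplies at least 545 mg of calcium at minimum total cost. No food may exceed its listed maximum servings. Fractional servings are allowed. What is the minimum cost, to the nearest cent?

$2.46

Cost per mg of calcium: cheddar $0.0034, spinach $0.0089, orange $0.0127, brown rice $0.0130, canned tuna $0.0767.
Take 2 servings of cheddar: +438.0 mg calcium for $1.50 (total $1.50, still need 107.0 mg).
Take 0.9554 servings of spinach: +107.0 mg calcium for $0.96 (total $2.46, still need 0.0 mg).
Greedy by cheapest-per-mg is optimal for a single linear constraint, so the minimum cost is $2.46.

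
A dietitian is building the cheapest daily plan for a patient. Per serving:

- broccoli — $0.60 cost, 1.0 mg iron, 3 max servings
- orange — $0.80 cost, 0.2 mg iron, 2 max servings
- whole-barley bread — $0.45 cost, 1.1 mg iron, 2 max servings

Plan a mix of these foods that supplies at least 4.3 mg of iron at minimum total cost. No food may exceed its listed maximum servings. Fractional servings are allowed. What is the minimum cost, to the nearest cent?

Cost per mg of iron: whole-barley bread $0.4091, broccoli $0.6000, orange $4.0000.
Take 2 servings of whole-barley bread: +2.2 mg iron for $0.90 (total $0.90, still need 2.1 mg).
Take 2.1 servings of broccoli: +2.1 mg iron for $1.26 (total $2.16, still need 0.0 mg).
Filling from the cheapest source first is optimal under one linear minimum: $2.16.

$2.16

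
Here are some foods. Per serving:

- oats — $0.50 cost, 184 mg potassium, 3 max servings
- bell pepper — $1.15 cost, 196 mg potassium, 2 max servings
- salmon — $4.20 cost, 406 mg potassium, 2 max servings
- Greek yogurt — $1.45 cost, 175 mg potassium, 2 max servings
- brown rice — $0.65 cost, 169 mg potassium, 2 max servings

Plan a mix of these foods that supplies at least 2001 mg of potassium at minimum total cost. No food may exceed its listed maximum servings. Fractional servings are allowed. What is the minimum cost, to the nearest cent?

$11.82

Cost per mg of potassium: oats $0.0027, brown rice $0.0038, bell pepper $0.0059, Greek yogurt $0.0083, salmon $0.0103.
Take 3 servings of oats: +552.0 mg potassium for $1.50 (total $1.50, still need 1449.0 mg).
Take 2 servings of brown rice: +338.0 mg potassium for $1.30 (total $2.80, still need 1111.0 mg).
Take 2 servings of bell pepper: +392.0 mg potassium for $2.30 (total $5.10, still need 719.0 mg).
Take 2 servings of Greek yogurt: +350.0 mg potassium for $2.90 (total $8.00, still need 369.0 mg).
Take 0.9089 servings of salmon: +369.0 mg potassium for $3.82 (total $11.82, still need 0.0 mg).
Greedy by cheapest-per-mg is optimal for a single linear constraint, so the minimum cost is $11.82.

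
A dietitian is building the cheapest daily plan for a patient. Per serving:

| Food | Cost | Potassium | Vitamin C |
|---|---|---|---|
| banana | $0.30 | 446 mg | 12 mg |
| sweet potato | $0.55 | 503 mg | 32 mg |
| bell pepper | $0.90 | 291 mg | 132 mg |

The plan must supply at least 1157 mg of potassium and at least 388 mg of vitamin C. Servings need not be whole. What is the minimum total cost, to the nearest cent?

$2.80

At the optimum either one food covers both requirements or two foods hit both targets exactly; no other combination can be cheaper.
banana only: max(1157/446, 388/12) = 32.33 servings → $9.70.
sweet potato only: max(1157/503, 388/32) = 12.12 servings → $6.67.
bell pepper only: max(1157/291, 388/132) = 3.976 servings → $3.58.
banana + sweet potato: the both-tight solution has a negative serving — not a feasible corner.
banana + bell pepper with both tight: 0.719 servings and 2.874 servings → $2.80.
sweet potato + bell pepper with both tight: 0.6975 servings and 2.77 servings → $2.88.
So the least-cost plan costs $2.80.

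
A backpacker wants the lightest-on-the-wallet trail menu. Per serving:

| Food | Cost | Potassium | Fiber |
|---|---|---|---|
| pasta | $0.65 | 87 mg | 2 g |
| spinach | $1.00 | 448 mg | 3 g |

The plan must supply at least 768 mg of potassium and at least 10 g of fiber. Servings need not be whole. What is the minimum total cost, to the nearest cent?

A basic optimal solution has at most two foods positive. Try each food alone and each pair with both targets met exactly.
pasta only: max(768/87, 10/2) = 8.828 servings → $5.74.
spinach only: max(768/448, 10/3) = 3.333 servings → $3.33.
pasta + spinach with both tight: 3.427 servings and 1.049 servings → $3.28.
Cheapest feasible corner: $3.28.

$3.28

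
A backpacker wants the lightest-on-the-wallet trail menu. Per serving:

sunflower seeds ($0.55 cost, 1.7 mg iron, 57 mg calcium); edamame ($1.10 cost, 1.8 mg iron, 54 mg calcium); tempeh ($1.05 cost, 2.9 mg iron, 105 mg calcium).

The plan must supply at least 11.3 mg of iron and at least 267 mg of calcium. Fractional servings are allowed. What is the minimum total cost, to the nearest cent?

$3.66

At the optimum either one food covers both requirements or two foods hit both targets exactly; no other combination can be cheaper.
sunflower seeds only: max(11.3/1.7, 267/57) = 6.647 servings → $3.66.
edamame only: max(11.3/1.8, 267/54) = 6.278 servings → $6.91.
tempeh only: max(11.3/2.9, 267/105) = 3.897 servings → $4.09.
sunflower seeds + edamame: intersection lies outside the first quadrant.
sunflower seeds + tempeh with both targets exact would need a negative amount; discard.
edamame + tempeh: intersection lies outside the first quadrant.
So the least-cost plan costs $3.66.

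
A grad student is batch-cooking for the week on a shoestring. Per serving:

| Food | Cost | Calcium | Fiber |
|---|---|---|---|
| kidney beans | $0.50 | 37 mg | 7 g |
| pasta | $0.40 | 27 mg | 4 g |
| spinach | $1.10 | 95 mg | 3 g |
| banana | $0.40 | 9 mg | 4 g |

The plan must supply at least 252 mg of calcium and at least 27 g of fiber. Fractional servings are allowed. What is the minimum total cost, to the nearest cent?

$3.15

The cheapest plan sits at a corner of the feasible region — with two constraints it uses at most two foods.
kidney beans only: max(252/37, 27/7) = 6.811 servings → $3.41.
pasta only: max(252/27, 27/4) = 9.333 servings → $3.73.
spinach only: max(252/95, 27/3) = 9 servings → $9.90.
banana only: max(252/9, 27/4) = 28 servings → $11.20.
kidney beans + pasta: intersection lies outside the first quadrant.
kidney beans + spinach with both tight: 3.265 servings and 1.381 servings → $3.15.
kidney beans + banana with both targets exact would need a negative amount; discard.
pasta + spinach with both tight: 6.05 servings and 0.9331 servings → $3.45.
pasta + banana: intersection lies outside the first quadrant.
spinach + banana with both tight: 2.167 servings and 5.125 servings → $4.43.
The minimum over all feasible corners is $3.15.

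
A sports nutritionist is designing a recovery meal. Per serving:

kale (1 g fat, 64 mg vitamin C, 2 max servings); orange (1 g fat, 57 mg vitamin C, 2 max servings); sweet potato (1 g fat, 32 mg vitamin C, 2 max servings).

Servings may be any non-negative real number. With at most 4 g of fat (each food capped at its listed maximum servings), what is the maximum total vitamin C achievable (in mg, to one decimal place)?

242.0 mg

Vitamin C per g fat: kale 64, orange 57, sweet potato 32.
Take 2 servings of kale: uses 2 g fat, +128.0 mg vitamin C (running total 128.0 mg).
Take 2 servings of orange: uses 2 g fat, +114.0 mg vitamin C (running total 242.0 mg).
Filling greedily by vitamin C-per-g fat is optimal for one linear limit, giving 242.0 mg.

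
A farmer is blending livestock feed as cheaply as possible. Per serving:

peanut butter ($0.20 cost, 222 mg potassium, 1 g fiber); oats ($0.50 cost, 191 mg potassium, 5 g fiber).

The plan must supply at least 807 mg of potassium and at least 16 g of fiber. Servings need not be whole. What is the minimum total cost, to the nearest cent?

This is a tiny linear program; its minimum lies at a vertex of the feasible set. List the vertices and price them.
peanut butter only: max(807/222, 16/1) = 16 servings → $3.20.
oats only: max(807/191, 16/5) = 4.225 servings → $2.11.
peanut butter + oats with both tight: 1.065 servings and 2.987 servings → $1.71.
So the least-cost plan costs $1.71.

$1.71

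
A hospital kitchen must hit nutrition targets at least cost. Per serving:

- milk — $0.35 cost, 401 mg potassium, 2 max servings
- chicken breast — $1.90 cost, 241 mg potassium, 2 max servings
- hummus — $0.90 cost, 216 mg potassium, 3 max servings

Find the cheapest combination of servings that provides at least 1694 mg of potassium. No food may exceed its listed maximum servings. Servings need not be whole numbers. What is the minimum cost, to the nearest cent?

$5.32

Cost per mg of potassium: milk $0.0009, hummus $0.0042, chicken breast $0.0079.
Take 2 servings of milk: +802.0 mg potassium for $0.70 (total $0.70, still need 892.0 mg).
Take 3 servings of hummus: +648.0 mg potassium for $2.70 (total $3.40, still need 244.0 mg).
Take 1.012 servings of chicken breast: +244.0 mg potassium for $1.92 (total $5.32, still need 0.0 mg).
Greedy by cheapest-per-mg is optimal for a single linear constraint, so the minimum cost is $5.32.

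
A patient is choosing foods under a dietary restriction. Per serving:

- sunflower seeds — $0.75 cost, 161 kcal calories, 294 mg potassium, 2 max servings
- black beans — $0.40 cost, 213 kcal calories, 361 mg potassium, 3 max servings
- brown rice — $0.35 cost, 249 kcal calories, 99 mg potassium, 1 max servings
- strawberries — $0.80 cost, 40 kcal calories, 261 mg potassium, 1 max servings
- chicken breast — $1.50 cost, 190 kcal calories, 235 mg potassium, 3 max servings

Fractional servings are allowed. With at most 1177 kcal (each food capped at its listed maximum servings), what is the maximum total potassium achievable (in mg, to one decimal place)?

Potassium per kcal: strawberries 6.525, sunflower seeds 1.826, black beans 1.695, chicken breast 1.237, brown rice 0.3976.
Take 1 serving of strawberries: uses 40 kcal, +261.0 mg potassium (running total 261.0 mg).
Take 2 servings of sunflower seeds: uses 322 kcal, +588.0 mg potassium (running total 849.0 mg).
Take 3 servings of black beans: uses 639 kcal, +1083.0 mg potassium (running total 1932.0 mg).
Take 0.9263 servings of chicken breast: uses 176 kcal, +217.7 mg potassium (running total 2149.7 mg).
Greedy by best ratio exhausts the calories allowance optimally: 2149.7 mg.

2149.7 mg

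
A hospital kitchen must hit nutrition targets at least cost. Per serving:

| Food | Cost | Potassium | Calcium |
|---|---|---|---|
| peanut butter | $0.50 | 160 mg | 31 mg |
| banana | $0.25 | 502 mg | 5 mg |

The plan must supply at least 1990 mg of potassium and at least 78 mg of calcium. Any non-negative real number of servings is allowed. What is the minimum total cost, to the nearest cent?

Check every corner: each single food scaled to meet both minima, and each pair solved so both constraints bind.
peanut butter only: max(1990/160, 78/31) = 12.44 servings → $6.22.
banana only: max(1990/502, 78/5) = 15.6 servings → $3.90.
peanut butter + banana with both tight: 1.978 servings and 3.334 servings → $1.82.
So the least-cost plan costs $1.82.

$1.82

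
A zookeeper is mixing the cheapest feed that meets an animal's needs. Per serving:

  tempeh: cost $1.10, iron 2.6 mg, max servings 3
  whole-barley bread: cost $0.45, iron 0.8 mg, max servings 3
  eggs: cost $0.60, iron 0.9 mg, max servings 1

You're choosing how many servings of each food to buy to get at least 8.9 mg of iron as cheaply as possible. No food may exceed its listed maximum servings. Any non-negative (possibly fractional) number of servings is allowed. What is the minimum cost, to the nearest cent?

Cost per mg of iron: tempeh $0.4231, whole-barley bread $0.5625, eggs $0.6667.
Take 3 servings of tempeh: +7.8 mg iron for $3.30 (total $3.30, still need 1.1 mg).
Take 1.375 servings of whole-barley bread: +1.1 mg iron for $0.62 (total $3.92, still need 0.0 mg).
Filling from the cheapest source first is optimal under one linear minimum: $3.92.

$3.92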